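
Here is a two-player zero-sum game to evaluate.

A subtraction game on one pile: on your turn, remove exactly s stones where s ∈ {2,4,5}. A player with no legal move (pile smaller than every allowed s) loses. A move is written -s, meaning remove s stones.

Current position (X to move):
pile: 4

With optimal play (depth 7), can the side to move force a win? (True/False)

X winning at [4]: True

p1 X@[4]: -2[2]-1 -4[0]+1*
p2 O@[0] terminal -1; root [4] d7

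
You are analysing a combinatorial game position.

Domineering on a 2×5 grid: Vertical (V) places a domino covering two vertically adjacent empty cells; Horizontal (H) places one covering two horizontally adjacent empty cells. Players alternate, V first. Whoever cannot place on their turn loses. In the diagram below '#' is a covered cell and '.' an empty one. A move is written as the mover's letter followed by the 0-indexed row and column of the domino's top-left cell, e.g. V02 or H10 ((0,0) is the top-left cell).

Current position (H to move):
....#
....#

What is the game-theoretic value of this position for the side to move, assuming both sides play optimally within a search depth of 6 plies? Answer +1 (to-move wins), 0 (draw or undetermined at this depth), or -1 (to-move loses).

value(....#/....#, H) = +1

p1 H@[....#/....#]: H00[##..#/....#]-1 H01[.##.#/....#]+1* H02[..###/....#]-1 H10[....#/##..#]-1 H11[....#/.##.#]+1 H12[....#/..###]-1
p2 V@[.##.#/....#]: V00[###.#/#...#]-1* V03[.####/...##]-1
p3 H@[###.#/#...#]: H11[###.#/###.#]-1 H12[###.#/#.###]+1*
p4 V@[###.#/#.###] terminal -1; root [....#/....#] d6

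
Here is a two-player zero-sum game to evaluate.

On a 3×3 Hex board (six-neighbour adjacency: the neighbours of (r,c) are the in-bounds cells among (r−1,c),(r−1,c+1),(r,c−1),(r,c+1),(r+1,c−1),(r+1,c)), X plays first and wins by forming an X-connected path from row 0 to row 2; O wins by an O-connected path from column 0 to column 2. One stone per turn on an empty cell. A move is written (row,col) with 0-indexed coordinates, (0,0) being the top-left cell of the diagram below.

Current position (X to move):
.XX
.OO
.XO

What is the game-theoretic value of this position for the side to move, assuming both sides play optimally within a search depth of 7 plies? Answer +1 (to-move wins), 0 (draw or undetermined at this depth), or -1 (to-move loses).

ply 1, X at .XX/.OO/.XO | (0,0)=-1→XXX/.OO/.XO*; (1,0)=-1→.XX/XOO/.XO; (2,0)=-1→.XX/.OO/XXO
ply 2, O at XXX/.OO/.XO | (1,0)=+1→XXX/OOO/.XO*; (2,0)=+1→XXX/.OO/OXO
ply 3: XXX/OOO/.XO is terminal -1 (X); from .XX/.OO/.XO depth 7

value(.XX/.OO/.XO, X) = -1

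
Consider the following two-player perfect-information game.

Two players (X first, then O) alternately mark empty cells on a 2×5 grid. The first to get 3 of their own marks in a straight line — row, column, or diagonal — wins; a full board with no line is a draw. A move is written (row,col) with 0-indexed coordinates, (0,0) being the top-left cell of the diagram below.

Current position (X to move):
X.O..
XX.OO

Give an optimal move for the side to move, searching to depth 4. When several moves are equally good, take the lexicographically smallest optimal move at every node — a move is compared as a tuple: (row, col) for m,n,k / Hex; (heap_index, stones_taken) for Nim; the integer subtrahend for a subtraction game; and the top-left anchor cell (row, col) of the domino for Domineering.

X's best at [X.O../XX.OO]: (1,2)

[X.O../XX.OO] X move#1: (0,1):-1/XXO../XX.OO, (0,3):-1/X.OX./XX.OO, (0,4):-1/X.O.X/XX.OO, (1,2):+1/X.O../XXXOO*
[X.O../XXXOO] end (terminal -1, O#2); searched X.O../XX.OO to 4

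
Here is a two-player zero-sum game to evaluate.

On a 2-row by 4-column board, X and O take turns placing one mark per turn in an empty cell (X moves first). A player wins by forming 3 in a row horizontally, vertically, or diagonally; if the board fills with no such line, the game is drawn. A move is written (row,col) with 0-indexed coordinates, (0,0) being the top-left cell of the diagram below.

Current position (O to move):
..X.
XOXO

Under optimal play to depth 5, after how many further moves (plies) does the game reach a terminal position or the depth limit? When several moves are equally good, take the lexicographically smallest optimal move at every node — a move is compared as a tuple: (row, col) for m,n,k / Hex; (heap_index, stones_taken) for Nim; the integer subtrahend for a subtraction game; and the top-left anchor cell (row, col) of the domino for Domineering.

PV length from [..X./XOXO]: 3 plies

ply 1, O at ..X./XOXO | (0,0)=+0→O.X./XOXO*; (0,1)=+0→.OX./XOXO; (0,3)=+0→..XO/XOXO
ply 2, X at O.X./XOXO | (0,1)=+0→OXX./XOXO*; (0,3)=+0→O.XX/XOXO
ply 3, O at OXX./XOXO | (0,3)=+0→OXXO/XOXO*
ply 4: OXXO/XOXO is terminal +0 (X); from ..X./XOXO depth 5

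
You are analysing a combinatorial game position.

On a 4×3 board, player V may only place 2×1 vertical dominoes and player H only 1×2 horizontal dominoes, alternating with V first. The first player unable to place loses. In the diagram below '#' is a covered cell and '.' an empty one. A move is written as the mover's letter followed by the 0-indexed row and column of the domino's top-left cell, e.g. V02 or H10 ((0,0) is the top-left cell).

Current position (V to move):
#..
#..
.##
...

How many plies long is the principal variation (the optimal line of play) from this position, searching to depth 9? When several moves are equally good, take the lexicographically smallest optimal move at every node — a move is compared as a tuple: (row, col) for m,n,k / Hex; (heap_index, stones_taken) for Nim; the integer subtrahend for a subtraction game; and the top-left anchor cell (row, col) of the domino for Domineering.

PV length from [#../#../.##/...]: 3 plies

p1 V@[#../#../.##/...]: V01[##./##./.##/...]+1* V02[#.#/#.#/.##/...]+1 V20[#../#../###/#..]-1
p2 H@[##./##./.##/...]: H30[##./##./.##/##.]-1* H31[##./##./.##/.##]-1
p3 V@[##./##./.##/##.]: V02[###/###/.##/##.]+1*
p4 H@[###/###/.##/##.] terminal -1; root [#../#../.##/...] d9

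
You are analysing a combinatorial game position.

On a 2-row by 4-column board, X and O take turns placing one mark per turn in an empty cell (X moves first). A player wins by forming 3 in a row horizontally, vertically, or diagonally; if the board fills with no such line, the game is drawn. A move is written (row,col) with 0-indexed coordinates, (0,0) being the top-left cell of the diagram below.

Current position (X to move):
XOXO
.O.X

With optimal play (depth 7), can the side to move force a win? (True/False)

X winning at [XOXO/.O.X]: False

p1 X@[XOXO/.O.X]: (1,0)[XOXO/XO.X]+0* (1,2)[XOXO/.OXX]+0
p2 O@[XOXO/XO.X]: (1,2)[XOXO/XOOX]+0*
p3 X@[XOXO/XOOX] terminal +0; root [XOXO/.O.X] d7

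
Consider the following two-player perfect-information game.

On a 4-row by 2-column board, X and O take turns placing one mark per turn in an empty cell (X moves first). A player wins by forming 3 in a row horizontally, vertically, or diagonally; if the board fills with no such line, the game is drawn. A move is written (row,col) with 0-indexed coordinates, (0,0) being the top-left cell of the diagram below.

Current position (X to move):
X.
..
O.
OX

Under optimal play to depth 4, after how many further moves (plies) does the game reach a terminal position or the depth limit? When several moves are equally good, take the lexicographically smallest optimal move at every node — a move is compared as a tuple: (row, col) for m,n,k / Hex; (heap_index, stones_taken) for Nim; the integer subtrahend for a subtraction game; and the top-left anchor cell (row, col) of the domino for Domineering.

p1 X@[X./../O./OX]: (0,1)[XX/../O./OX]-1 (1,0)[X./X./O./OX]+0* (1,1)[X./.X/O./OX]-1 (2,1)[X./../OX/OX]-1
p2 O@[X./X./O./OX]: (0,1)[XO/X./O./OX]+0* (1,1)[X./XO/O./OX]+0 (2,1)[X./X./OO/OX]+0
p3 X@[XO/X./O./OX]: (1,1)[XO/XX/O./OX]+0* (2,1)[XO/X./OX/OX]+0
p4 O@[XO/XX/O./OX]: (2,1)[XO/XX/OO/OX]+0*
p5 X@[XO/XX/OO/OX] terminal +0; root [X./../O./OX] d4

PV length from [X./../O./OX]: 4 plies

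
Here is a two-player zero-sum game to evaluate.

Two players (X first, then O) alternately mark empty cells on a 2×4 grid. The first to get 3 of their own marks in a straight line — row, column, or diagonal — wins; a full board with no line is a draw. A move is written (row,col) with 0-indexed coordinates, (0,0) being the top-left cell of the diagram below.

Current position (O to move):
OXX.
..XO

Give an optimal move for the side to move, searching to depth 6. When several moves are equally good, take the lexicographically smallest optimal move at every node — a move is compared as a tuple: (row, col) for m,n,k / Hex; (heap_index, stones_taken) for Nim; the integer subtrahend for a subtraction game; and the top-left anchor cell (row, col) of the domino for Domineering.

O's best at [OXX./..XO]: (0,3)

[OXX./..XO] O move#1: (0,3):+0/OXXO/..XO*, (1,0):-1/OXX./O.XO, (1,1):-1/OXX./.OXO
[OXXO/..XO] X move#2: (1,0):+0/OXXO/X.XO*, (1,1):+0/OXXO/.XXO
[OXXO/X.XO] O move#3: (1,1):+0/OXXO/XOXO*
[OXXO/XOXO] end (terminal +0, X#4); searched OXX./..XO to 6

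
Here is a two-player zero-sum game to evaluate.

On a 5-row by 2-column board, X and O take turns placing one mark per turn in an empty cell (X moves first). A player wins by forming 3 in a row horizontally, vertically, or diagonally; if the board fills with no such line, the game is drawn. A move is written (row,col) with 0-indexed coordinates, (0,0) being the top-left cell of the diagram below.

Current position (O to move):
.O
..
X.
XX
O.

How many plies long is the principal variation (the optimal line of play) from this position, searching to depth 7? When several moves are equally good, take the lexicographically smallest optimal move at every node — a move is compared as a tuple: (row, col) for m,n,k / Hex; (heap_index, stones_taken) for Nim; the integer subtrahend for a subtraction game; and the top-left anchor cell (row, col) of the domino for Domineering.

[.O/../X./XX/O.] O move#1: (0,0):-1/OO/../X./XX/O.*, (1,0):-1/.O/O./X./XX/O., (1,1):-1/.O/.O/X./XX/O., (2,1):-1/.O/../XO/XX/O., (4,1):-1/.O/../X./XX/OO
[OO/../X./XX/O.] X move#2: (1,0):+1/OO/X./X./XX/O.*, (1,1):+1/OO/.X/X./XX/O., (2,1):+1/OO/../XX/XX/O., (4,1):+1/OO/../X./XX/OX
[OO/X./X./XX/O.] end (terminal -1, O#3); searched .O/../X./XX/O. to 7

PV length from [.O/../X./XX/O.]: 2 plies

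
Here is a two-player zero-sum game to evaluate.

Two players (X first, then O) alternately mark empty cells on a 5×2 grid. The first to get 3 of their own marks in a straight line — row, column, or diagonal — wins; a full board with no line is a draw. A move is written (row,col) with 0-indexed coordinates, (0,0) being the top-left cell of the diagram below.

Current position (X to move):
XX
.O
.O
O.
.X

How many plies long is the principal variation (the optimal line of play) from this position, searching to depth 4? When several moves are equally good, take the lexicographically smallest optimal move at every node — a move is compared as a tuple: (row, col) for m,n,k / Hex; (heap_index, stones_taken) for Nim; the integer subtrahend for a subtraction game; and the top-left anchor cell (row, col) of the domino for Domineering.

ply 1, X at XX/.O/.O/O./.X | (1,0)=-1→XX/XO/.O/O./.X*; (2,0)=-1→XX/.O/XO/O./.X; (3,1)=-1→XX/.O/.O/OX/.X; (4,0)=-1→XX/.O/.O/O./XX
ply 2, O at XX/XO/.O/O./.X | (2,0)=+1→XX/XO/OO/O./.X*; (3,1)=+1→XX/XO/.O/OO/.X; (4,0)=-1→XX/XO/.O/O./OX
ply 3, X at XX/XO/OO/O./.X | (3,1)=-1→XX/XO/OO/OX/.X*; (4,0)=-1→XX/XO/OO/O./XX
ply 4, O at XX/XO/OO/OX/.X | (4,0)=+1→XX/XO/OO/OX/OX*
ply 5: XX/XO/OO/OX/OX is terminal -1 (X); from XX/.O/.O/O./.X depth 4

PV length from [XX/.O/.O/O./.X]: 4 plies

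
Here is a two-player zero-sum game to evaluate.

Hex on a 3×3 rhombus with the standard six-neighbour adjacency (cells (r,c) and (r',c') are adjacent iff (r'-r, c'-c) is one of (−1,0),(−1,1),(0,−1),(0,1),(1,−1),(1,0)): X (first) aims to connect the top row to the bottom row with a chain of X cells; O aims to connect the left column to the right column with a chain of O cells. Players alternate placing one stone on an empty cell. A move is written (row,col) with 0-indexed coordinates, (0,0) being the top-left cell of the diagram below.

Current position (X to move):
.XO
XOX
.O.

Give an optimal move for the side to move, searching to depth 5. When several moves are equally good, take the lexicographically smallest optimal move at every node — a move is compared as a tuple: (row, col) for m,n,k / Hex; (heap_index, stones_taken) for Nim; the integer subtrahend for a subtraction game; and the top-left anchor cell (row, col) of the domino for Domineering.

ply 1, X at .XO/XOX/.O. | (0,0)=-1→XXO/XOX/.O.; (2,0)=+1→.XO/XOX/XO.*; (2,2)=-1→.XO/XOX/.OX
ply 2: .XO/XOX/XO. is terminal -1 (O); from .XO/XOX/.O. depth 5

X's best at [.XO/XOX/.O.]: (2,0)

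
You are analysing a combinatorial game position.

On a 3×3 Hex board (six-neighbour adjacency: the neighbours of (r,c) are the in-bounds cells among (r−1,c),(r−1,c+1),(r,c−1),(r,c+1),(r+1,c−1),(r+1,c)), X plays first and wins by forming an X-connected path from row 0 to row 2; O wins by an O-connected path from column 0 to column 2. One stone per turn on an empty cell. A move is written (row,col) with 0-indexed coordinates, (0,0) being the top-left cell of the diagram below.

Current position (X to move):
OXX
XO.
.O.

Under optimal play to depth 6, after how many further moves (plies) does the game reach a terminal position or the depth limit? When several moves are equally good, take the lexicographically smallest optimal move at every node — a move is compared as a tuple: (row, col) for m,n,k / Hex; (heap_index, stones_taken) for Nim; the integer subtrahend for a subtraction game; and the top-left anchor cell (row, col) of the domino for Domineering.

PV length from [OXX/XO./.O.]: 3 plies

ply 1, X at OXX/XO./.O. | (1,2)=+1→OXX/XOX/.O.*; (2,0)=+1→OXX/XO./XO.; (2,2)=+1→OXX/XO./.OX
ply 2, O at OXX/XOX/.O. | (2,0)=-1→OXX/XOX/OO.*; (2,2)=-1→OXX/XOX/.OO
ply 3, X at OXX/XOX/OO. | (2,2)=+1→OXX/XOX/OOX*
ply 4: OXX/XOX/OOX is terminal -1 (O); from OXX/XO./.O. depth 6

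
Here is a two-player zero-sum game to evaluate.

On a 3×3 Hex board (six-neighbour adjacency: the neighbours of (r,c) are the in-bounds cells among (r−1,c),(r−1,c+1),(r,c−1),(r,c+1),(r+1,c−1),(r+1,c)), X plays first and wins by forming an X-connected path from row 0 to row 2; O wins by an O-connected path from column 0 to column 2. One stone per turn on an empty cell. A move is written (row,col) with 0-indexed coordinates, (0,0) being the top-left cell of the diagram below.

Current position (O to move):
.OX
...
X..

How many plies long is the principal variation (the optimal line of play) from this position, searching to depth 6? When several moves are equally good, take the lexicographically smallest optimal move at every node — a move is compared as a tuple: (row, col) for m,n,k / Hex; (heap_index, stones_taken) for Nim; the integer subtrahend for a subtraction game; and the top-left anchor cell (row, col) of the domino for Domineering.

PV length from [.OX/.../X..]: 6 plies

ply 1, O at .OX/.../X.. | (0,0)=-1→OOX/.../X..*; (1,0)=-1→.OX/O../X..; (1,1)=-1→.OX/.O./X..; (1,2)=-1→.OX/..O/X..; (2,1)=-1→.OX/.../XO.; (2,2)=-1→.OX/.../X.O
ply 2, X at OOX/.../X.. | (1,0)=+1→OOX/X../X..*; (1,1)=+1→OOX/.X./X..; (1,2)=+1→OOX/..X/X..; (2,1)=+1→OOX/.../XX.; (2,2)=+1→OOX/.../X.X
ply 3, O at OOX/X../X.. | (1,1)=-1→OOX/XO./X..*; (1,2)=-1→OOX/X.O/X..; (2,1)=-1→OOX/X../XO.; (2,2)=-1→OOX/X../X.O
ply 4, X at OOX/XO./X.. | (1,2)=+1→OOX/XOX/X..*; (2,1)=-1→OOX/XO./XX.; (2,2)=-1→OOX/XO./X.X
ply 5, O at OOX/XOX/X.. | (2,1)=-1→OOX/XOX/XO.*; (2,2)=-1→OOX/XOX/X.O
ply 6, X at OOX/XOX/XO. | (2,2)=+1→OOX/XOX/XOX*
ply 7: OOX/XOX/XOX is terminal -1 (O); from .OX/.../X.. depth 6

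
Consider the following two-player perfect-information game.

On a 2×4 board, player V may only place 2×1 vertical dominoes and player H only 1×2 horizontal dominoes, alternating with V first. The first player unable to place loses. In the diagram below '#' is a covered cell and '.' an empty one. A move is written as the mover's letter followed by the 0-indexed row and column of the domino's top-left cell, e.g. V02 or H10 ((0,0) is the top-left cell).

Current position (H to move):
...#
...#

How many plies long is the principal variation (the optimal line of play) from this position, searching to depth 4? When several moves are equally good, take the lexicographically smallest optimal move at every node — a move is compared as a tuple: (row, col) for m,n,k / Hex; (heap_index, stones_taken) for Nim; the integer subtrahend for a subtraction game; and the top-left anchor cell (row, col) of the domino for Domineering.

PV length from [...#/...#]: 3 plies

ply 1, H at ...#/...# | H00=+1→##.#/...#*; H01=+1→.###/...#; H10=+1→...#/##.#; H11=+1→...#/.###
ply 2, V at ##.#/...# | V02=-1→####/..##*
ply 3, H at ####/..## | H10=+1→####/####*
ply 4: ####/#### is terminal -1 (V); from ...#/...# depth 4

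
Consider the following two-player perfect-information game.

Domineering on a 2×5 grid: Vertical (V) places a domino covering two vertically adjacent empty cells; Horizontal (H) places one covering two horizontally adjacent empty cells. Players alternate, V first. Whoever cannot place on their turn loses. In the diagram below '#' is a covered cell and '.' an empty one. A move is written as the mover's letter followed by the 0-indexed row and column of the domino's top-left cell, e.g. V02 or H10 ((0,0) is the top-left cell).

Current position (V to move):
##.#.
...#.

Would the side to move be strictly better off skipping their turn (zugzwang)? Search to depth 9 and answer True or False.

p1 V@[##.#./...#.]: V02[####./..##.]+1* V04[##.##/...##]-1
p2 H@[####./..##.]: H10[####./####.]-1*
p3 V@[####./####.]: V04[#####/#####]+1*
p4 H@[#####/#####] terminal -1; root [##.#./...#.] d9
if V skipped the turn, H would face:
~ p1 H@[##.#./...#.]: H10[##.#./##.#.]-1* H11[##.#./.###.]-1
~ p2 V@[##.#./##.#.]: V02[####./####.]+1* V04[##.##/##.##]+1
~ p3 H@[####./####.] terminal -1; root [##.#./...#.] d9
compare (V): move=+1 vs pass=+1

zugzwang(##.#./...#., V) = False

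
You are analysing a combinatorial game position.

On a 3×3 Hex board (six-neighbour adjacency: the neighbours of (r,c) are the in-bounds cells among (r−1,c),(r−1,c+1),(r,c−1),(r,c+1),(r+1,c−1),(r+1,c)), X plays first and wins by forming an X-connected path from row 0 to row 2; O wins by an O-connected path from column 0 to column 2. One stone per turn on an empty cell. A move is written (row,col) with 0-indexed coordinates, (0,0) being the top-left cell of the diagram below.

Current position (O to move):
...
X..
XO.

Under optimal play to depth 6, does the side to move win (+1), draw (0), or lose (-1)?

value(.../X../XO., O) = -1

ply 1, O at .../X../XO. | (0,0)=-1→O../X../XO.*; (0,1)=-1→.O./X../XO.; (0,2)=-1→..O/X../XO.; (1,1)=-1→.../XO./XO.; (1,2)=-1→.../X.O/XO.; (2,2)=-1→.../X../XOO
ply 2, X at O../X../XO. | (0,1)=+1→OX./X../XO.*; (0,2)=+1→O.X/X../XO.; (1,1)=+1→O../XX./XO.; (1,2)=+1→O../X.X/XO.; (2,2)=+1→O../X../XOX
ply 3: OX./X../XO. is terminal -1 (O); from .../X../XO. depth 6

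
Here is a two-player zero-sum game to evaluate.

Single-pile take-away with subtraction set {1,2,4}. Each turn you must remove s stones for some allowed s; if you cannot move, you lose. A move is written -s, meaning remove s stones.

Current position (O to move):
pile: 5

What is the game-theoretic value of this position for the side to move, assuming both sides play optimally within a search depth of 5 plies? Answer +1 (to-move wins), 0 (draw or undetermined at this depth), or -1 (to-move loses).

ply 1, O at 5 | -1=-1→4; -2=+1→3*; -4=-1→1
ply 2, X at 3 | -1=-1→2*; -2=-1→1
ply 3, O at 2 | -1=-1→1; -2=+1→0*
ply 4: 0 is terminal -1 (X); from 5 depth 5

value(5, O) = +1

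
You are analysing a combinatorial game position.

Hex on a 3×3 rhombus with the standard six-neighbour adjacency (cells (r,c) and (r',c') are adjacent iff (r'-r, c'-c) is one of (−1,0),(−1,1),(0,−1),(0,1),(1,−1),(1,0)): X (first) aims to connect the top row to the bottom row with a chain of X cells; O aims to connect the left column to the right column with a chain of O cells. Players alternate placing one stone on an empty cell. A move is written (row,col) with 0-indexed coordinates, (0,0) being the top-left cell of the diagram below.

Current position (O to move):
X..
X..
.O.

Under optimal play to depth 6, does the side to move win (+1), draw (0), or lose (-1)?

value(X../X../.O., O) = +1

p1 O@[X../X../.O.]: (0,1)[XO./X../.O.]-1 (0,2)[X.O/X../.O.]-1 (1,1)[X../XO./.O.]-1 (1,2)[X../X.O/.O.]-1 (2,0)[X../X../OO.]+1* (2,2)[X../X../.OO]-1
p2 X@[X../X../OO.]: (0,1)[XX./X../OO.]-1* (0,2)[X.X/X../OO.]-1 (1,1)[X../XX./OO.]-1 (1,2)[X../X.X/OO.]-1 (2,2)[X../X../OOX]-1
p3 O@[XX./X../OO.]: (0,2)[XXO/X../OO.]+1* (1,1)[XX./XO./OO.]+1 (1,2)[XX./X.O/OO.]+1 (2,2)[XX./X../OOO]+1
p4 X@[XXO/X../OO.]: (1,1)[XXO/XX./OO.]-1* (1,2)[XXO/X.X/OO.]-1 (2,2)[XXO/X../OOX]-1
p5 O@[XXO/XX./OO.]: (1,2)[XXO/XXO/OO.]+1* (2,2)[XXO/XX./OOO]+1
p6 X@[XXO/XXO/OO.] terminal -1; root [X../X../.O.] d6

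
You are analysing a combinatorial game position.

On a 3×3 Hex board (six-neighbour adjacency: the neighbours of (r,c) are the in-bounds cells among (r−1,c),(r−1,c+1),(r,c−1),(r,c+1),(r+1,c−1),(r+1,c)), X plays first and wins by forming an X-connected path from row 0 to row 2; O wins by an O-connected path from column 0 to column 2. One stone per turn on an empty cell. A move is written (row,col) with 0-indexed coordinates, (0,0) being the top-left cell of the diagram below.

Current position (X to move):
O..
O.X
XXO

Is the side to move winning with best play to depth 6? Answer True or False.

X winning at [O../O.X/XXO]: True

p1 X@[O../O.X/XXO]: (0,1)[OX./O.X/XXO]+1* (0,2)[O.X/O.X/XXO]+1 (1,1)[O../OXX/XXO]+1
p2 O@[OX./O.X/XXO]: (0,2)[OXO/O.X/XXO]-1* (1,1)[OX./OOX/XXO]-1
p3 X@[OXO/O.X/XXO]: (1,1)[OXO/OXX/XXO]+1*
p4 O@[OXO/OXX/XXO] terminal -1; root [O../O.X/XXO] d6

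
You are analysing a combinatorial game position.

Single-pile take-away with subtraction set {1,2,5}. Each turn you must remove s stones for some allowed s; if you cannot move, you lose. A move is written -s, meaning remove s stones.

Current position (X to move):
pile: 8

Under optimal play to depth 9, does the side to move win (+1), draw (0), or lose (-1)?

[8] X move#1: -1:-1/7, -2:+1/6*, -5:+1/3
[6] O move#2: -1:-1/5*, -2:-1/4, -5:-1/1
[5] X move#3: -1:-1/4, -2:+1/3*, -5:+1/0
[3] O move#4: -1:-1/2*, -2:-1/1
[2] X move#5: -1:-1/1, -2:+1/0*
[0] end (terminal -1, O#6); searched 8 to 9

value(8, X) = +1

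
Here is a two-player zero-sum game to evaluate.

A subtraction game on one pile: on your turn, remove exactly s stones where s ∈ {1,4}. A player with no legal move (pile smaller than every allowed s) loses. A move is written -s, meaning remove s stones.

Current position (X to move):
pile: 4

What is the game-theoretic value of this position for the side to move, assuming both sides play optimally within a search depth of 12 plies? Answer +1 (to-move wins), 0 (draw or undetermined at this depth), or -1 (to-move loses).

[4] X move#1: -1:-1/3, -4:+1/0*
[0] end (terminal -1, O#2); searched 4 to 12

value(4, X) = +1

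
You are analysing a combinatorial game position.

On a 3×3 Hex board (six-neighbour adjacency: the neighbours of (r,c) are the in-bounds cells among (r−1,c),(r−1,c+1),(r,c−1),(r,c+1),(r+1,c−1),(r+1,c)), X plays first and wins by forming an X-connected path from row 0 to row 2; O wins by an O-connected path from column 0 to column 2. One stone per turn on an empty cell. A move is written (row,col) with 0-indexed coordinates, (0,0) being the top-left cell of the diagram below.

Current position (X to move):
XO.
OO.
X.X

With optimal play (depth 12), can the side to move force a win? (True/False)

[XO./OO./X.X] X move#1: (0,2):-1/XOX/OO./X.X*, (1,2):-1/XO./OOX/X.X, (2,1):-1/XO./OO./XXX
[XOX/OO./X.X] O move#2: (1,2):+1/XOX/OOO/X.X*, (2,1):-1/XOX/OO./XOX
[XOX/OOO/X.X] end (terminal -1, X#3); searched XO./OO./X.X to 12

X winning at [XO./OO./X.X]: False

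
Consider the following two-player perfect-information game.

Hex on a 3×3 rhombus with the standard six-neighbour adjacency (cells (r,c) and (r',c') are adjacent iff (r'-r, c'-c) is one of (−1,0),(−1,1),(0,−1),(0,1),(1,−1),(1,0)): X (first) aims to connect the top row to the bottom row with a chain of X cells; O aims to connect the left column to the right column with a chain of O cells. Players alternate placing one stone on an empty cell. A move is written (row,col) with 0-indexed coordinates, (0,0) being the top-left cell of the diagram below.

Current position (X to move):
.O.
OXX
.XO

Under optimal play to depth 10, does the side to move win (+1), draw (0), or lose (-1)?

[.O./OXX/.XO] X move#1: (0,0):-1/XO./OXX/.XO, (0,2):+1/.OX/OXX/.XO*, (2,0):-1/.O./OXX/XXO
[.OX/OXX/.XO] end (terminal -1, O#2); searched .O./OXX/.XO to 10

value(.O./OXX/.XO, X) = +1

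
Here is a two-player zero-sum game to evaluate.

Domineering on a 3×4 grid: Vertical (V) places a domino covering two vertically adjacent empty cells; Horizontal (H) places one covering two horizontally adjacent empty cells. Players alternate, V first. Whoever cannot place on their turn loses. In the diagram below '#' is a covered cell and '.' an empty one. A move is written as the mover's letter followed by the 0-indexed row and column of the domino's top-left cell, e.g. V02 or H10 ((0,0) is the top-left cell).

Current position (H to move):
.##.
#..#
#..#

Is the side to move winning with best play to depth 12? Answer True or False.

H winning at [.##./#..#/#..#]: True

[.##./#..#/#..#] H move#1: H11:+1/.##./####/#..#*, H21:+1/.##./#..#/####
[.##./####/#..#] end (terminal -1, V#2); searched .##./#..#/#..# to 12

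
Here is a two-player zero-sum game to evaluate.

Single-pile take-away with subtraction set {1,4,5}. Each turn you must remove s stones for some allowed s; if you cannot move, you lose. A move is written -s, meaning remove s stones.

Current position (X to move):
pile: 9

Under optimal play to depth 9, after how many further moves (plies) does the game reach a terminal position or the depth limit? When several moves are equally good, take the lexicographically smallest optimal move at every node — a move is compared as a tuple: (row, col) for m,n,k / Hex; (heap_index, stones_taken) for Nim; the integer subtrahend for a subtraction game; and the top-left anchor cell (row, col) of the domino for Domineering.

p1 X@[9]: -1[8]+1* -4[5]-1 -5[4]-1
p2 O@[8]: -1[7]-1* -4[4]-1 -5[3]-1
p3 X@[7]: -1[6]-1 -4[3]-1 -5[2]+1*
p4 O@[2]: -1[1]-1*
p5 X@[1]: -1[0]+1*
p6 O@[0] terminal -1; root [9] d9

PV length from [9]: 5 plies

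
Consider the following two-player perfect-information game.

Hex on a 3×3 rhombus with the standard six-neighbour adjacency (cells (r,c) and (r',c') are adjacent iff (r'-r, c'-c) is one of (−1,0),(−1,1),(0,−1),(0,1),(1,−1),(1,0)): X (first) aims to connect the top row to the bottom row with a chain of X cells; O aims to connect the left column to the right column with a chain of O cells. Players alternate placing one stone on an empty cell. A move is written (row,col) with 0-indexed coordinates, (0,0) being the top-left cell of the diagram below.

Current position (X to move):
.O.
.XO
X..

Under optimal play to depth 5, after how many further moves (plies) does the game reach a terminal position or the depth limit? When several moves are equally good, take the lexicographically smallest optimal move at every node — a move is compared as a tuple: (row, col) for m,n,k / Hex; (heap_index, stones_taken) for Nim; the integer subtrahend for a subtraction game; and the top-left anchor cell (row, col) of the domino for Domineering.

ply 1, X at .O./.XO/X.. | (0,0)=+1→XO./.XO/X..*; (0,2)=+1→.OX/.XO/X..; (1,0)=+1→.O./XXO/X..; (2,1)=-1→.O./.XO/XX.; (2,2)=-1→.O./.XO/X.X
ply 2, O at XO./.XO/X.. | (0,2)=-1→XOO/.XO/X..*; (1,0)=-1→XO./OXO/X..; (2,1)=-1→XO./.XO/XO.; (2,2)=-1→XO./.XO/X.O
ply 3, X at XOO/.XO/X.. | (1,0)=+1→XOO/XXO/X..*; (2,1)=-1→XOO/.XO/XX.; (2,2)=-1→XOO/.XO/X.X
ply 4: XOO/XXO/X.. is terminal -1 (O); from .O./.XO/X.. depth 5

PV length from [.O./.XO/X..]: 3 plies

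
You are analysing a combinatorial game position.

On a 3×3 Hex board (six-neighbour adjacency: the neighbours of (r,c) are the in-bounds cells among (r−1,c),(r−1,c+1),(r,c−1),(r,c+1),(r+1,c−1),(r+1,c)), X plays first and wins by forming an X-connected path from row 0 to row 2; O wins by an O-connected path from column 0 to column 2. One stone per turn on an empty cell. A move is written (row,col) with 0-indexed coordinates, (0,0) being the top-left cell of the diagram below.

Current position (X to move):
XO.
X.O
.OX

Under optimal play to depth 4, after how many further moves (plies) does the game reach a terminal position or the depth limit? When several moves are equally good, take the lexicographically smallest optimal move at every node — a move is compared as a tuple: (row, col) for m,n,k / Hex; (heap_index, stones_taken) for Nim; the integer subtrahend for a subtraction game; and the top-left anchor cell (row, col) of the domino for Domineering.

PV length from [XO./X.O/.OX]: 1 ply

[XO./X.O/.OX] X move#1: (0,2):-1/XOX/X.O/.OX, (1,1):-1/XO./XXO/.OX, (2,0):+1/XO./X.O/XOX*
[XO./X.O/XOX] end (terminal -1, O#2); searched XO./X.O/.OX to 4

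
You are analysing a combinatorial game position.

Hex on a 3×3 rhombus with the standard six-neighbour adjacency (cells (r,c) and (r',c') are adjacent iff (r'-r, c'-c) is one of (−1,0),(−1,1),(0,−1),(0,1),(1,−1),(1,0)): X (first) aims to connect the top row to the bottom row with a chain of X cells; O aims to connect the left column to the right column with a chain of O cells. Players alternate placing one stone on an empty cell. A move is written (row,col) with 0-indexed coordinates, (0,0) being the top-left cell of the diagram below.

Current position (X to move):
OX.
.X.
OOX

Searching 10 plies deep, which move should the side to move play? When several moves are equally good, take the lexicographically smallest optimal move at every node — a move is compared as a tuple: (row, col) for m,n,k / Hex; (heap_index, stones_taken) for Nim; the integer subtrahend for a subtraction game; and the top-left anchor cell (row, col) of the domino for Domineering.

[OX./.X./OOX] X move#1: (0,2):-1/OXX/.X./OOX, (1,0):-1/OX./XX./OOX, (1,2):+1/OX./.XX/OOX*
[OX./.XX/OOX] end (terminal -1, O#2); searched OX./.X./OOX to 10

X's best at [OX./.X./OOX]: (1,2)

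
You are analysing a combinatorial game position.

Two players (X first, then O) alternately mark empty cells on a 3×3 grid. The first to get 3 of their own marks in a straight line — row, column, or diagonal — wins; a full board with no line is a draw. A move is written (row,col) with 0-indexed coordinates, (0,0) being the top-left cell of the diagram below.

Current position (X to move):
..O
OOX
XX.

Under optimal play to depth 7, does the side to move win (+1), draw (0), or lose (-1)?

value(..O/OOX/XX., X) = +1

[..O/OOX/XX.] X move#1: (0,0):+0/X.O/OOX/XX., (0,1):+0/.XO/OOX/XX., (2,2):+1/..O/OOX/XXX*
[..O/OOX/XXX] end (terminal -1, O#2); searched ..O/OOX/XX. to 7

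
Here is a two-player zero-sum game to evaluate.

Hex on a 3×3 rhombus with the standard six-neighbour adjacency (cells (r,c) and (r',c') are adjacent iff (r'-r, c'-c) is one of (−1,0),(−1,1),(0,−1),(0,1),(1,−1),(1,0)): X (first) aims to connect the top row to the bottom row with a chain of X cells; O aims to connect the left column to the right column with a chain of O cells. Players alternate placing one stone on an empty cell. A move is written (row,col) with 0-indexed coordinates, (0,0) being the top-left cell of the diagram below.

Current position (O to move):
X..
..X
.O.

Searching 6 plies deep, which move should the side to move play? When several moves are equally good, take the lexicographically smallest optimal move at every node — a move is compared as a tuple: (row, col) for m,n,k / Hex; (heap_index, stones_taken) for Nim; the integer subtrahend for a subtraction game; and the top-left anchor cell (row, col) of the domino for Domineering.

O's best at [X../..X/.O.]: (1,1)

p1 O@[X../..X/.O.]: (0,1)[XO./..X/.O.]-1 (0,2)[X.O/..X/.O.]-1 (1,0)[X../O.X/.O.]-1 (1,1)[X../.OX/.O.]+1* (2,0)[X../..X/OO.]-1 (2,2)[X../..X/.OO]-1
p2 X@[X../.OX/.O.]: (0,1)[XX./.OX/.O.]-1* (0,2)[X.X/.OX/.O.]-1 (1,0)[X../XOX/.O.]-1 (2,0)[X../.OX/XO.]-1 (2,2)[X../.OX/.OX]-1
p3 O@[XX./.OX/.O.]: (0,2)[XXO/.OX/.O.]+1* (1,0)[XX./OOX/.O.]+1 (2,0)[XX./.OX/OO.]+1 (2,2)[XX./.OX/.OO]+1
p4 X@[XXO/.OX/.O.]: (1,0)[XXO/XOX/.O.]-1* (2,0)[XXO/.OX/XO.]-1 (2,2)[XXO/.OX/.OX]-1
p5 O@[XXO/XOX/.O.]: (2,0)[XXO/XOX/OO.]+1* (2,2)[XXO/XOX/.OO]-1
p6 X@[XXO/XOX/OO.] terminal -1; root [X../..X/.O.] d6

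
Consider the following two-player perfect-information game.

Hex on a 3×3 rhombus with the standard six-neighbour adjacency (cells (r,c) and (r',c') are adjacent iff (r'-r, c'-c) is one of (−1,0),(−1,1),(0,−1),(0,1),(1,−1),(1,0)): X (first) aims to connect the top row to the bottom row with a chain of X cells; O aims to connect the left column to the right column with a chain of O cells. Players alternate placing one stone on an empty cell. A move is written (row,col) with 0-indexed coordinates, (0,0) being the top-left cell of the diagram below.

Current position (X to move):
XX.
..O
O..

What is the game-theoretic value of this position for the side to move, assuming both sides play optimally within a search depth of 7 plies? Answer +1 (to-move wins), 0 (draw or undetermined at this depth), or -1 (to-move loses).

p1 X@[XX./..O/O..]: (0,2)[XXX/..O/O..]-1* (1,0)[XX./X.O/O..]-1 (1,1)[XX./.XO/O..]-1 (2,1)[XX./..O/OX.]-1 (2,2)[XX./..O/O.X]-1
p2 O@[XXX/..O/O..]: (1,0)[XXX/O.O/O..]+1* (1,1)[XXX/.OO/O..]+1 (2,1)[XXX/..O/OO.]+1 (2,2)[XXX/..O/O.O]+1
p3 X@[XXX/O.O/O..]: (1,1)[XXX/OXO/O..]-1* (2,1)[XXX/O.O/OX.]-1 (2,2)[XXX/O.O/O.X]-1
p4 O@[XXX/OXO/O..]: (2,1)[XXX/OXO/OO.]+1* (2,2)[XXX/OXO/O.O]-1
p5 X@[XXX/OXO/OO.] terminal -1; root [XX./..O/O..] d7

value(XX./..O/O.., X) = -1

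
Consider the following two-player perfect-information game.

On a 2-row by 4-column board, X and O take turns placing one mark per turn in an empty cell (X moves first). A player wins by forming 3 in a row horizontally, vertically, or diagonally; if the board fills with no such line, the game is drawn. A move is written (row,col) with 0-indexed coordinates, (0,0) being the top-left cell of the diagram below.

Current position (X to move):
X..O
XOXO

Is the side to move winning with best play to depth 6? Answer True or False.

X winning at [X..O/XOXO]: False

[X..O/XOXO] X move#1: (0,1):+0/XX.O/XOXO*, (0,2):+0/X.XO/XOXO
[XX.O/XOXO] O move#2: (0,2):+0/XXOO/XOXO*
[XXOO/XOXO] end (terminal +0, X#3); searched X..O/XOXO to 6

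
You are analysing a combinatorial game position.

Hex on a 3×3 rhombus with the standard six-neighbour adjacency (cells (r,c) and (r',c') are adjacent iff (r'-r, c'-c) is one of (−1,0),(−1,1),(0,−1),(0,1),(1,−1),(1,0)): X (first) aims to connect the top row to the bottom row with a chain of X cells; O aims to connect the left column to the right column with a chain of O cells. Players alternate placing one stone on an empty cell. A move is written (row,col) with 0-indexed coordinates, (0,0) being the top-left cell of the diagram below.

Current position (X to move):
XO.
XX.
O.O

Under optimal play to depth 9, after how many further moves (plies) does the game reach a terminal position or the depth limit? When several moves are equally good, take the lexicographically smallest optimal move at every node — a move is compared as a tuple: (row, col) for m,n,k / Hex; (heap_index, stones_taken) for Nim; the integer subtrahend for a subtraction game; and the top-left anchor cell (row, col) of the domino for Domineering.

PV length from [XO./XX./O.O]: 1 ply

[XO./XX./O.O] X move#1: (0,2):-1/XOX/XX./O.O, (1,2):-1/XO./XXX/O.O, (2,1):+1/XO./XX./OXO*
[XO./XX./OXO] end (terminal -1, O#2); searched XO./XX./O.O to 9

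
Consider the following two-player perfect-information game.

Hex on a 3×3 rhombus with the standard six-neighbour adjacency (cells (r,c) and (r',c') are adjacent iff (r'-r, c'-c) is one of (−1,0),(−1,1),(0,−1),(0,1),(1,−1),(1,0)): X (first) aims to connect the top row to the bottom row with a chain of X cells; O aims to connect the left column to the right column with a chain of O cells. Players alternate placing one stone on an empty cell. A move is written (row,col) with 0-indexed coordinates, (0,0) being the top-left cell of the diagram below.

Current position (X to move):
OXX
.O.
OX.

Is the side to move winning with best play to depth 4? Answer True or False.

X winning at [OXX/.O./OX.]: True

[OXX/.O./OX.] X move#1: (1,0):-1/OXX/XO./OX., (1,2):+1/OXX/.OX/OX.*, (2,2):-1/OXX/.O./OXX
[OXX/.OX/OX.] end (terminal -1, O#2); searched OXX/.O./OX. to 4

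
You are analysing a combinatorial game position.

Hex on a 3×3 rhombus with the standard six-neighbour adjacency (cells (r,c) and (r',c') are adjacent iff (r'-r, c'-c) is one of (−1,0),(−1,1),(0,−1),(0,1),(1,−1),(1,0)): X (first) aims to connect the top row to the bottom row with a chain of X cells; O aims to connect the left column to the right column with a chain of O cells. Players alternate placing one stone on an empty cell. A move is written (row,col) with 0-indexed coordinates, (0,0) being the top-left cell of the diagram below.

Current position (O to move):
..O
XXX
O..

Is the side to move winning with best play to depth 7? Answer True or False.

O winning at [..O/XXX/O..]: False

p1 O@[..O/XXX/O..]: (0,0)[O.O/XXX/O..]-1* (0,1)[.OO/XXX/O..]-1 (2,1)[..O/XXX/OO.]-1 (2,2)[..O/XXX/O.O]-1
p2 X@[O.O/XXX/O..]: (0,1)[OXO/XXX/O..]+1* (2,1)[O.O/XXX/OX.]-1 (2,2)[O.O/XXX/O.X]-1
p3 O@[OXO/XXX/O..]: (2,1)[OXO/XXX/OO.]-1* (2,2)[OXO/XXX/O.O]-1
p4 X@[OXO/XXX/OO.]: (2,2)[OXO/XXX/OOX]+1*
p5 O@[OXO/XXX/OOX] terminal -1; root [..O/XXX/O..] d7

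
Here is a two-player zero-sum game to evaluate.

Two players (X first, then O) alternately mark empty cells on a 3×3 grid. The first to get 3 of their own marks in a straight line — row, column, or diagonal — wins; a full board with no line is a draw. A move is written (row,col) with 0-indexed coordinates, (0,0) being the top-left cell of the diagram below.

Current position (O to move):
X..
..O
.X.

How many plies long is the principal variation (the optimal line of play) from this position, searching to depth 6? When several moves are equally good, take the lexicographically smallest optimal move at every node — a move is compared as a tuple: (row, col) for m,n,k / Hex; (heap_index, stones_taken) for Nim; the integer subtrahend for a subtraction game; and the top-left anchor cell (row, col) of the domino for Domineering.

PV length from [X../..O/.X.]: 6 plies

ply 1, O at X../..O/.X. | (0,1)=-1→XO./..O/.X.; (0,2)=-1→X.O/..O/.X.; (1,0)=-1→X../O.O/.X.; (1,1)=+0→X../.OO/.X.*; (2,0)=-1→X../..O/OX.; (2,2)=-1→X../..O/.XO
ply 2, X at X../.OO/.X. | (0,1)=-1→XX./.OO/.X.; (0,2)=-1→X.X/.OO/.X.; (1,0)=+0→X../XOO/.X.*; (2,0)=-1→X../.OO/XX.; (2,2)=-1→X../.OO/.XX
ply 3, O at X../XOO/.X. | (0,1)=-1→XO./XOO/.X.; (0,2)=-1→X.O/XOO/.X.; (2,0)=+0→X../XOO/OX.*; (2,2)=-1→X../XOO/.XO
ply 4, X at X../XOO/OX. | (0,1)=-1→XX./XOO/OX.; (0,2)=+0→X.X/XOO/OX.*; (2,2)=-1→X../XOO/OXX
ply 5, O at X.X/XOO/OX. | (0,1)=+0→XOX/XOO/OX.*; (2,2)=-1→X.X/XOO/OXO
ply 6, X at XOX/XOO/OX. | (2,2)=+0→XOX/XOO/OXX*
ply 7: XOX/XOO/OXX is terminal +0 (O); from X../..O/.X. depth 6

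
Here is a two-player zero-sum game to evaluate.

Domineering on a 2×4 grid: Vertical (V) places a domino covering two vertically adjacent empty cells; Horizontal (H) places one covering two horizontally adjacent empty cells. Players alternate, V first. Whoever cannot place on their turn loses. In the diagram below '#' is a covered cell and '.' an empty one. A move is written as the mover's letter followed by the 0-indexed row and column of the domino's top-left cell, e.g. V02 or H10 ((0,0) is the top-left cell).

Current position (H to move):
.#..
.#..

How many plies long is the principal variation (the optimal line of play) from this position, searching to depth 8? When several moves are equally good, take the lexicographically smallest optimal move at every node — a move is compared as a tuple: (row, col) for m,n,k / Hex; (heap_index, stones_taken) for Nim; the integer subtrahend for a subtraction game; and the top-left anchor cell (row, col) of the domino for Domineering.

PV length from [.#../.#..]: 3 plies

[.#../.#..] H move#1: H02:+1/.###/.#..*, H12:+1/.#../.###
[.###/.#..] V move#2: V00:-1/####/##..*
[####/##..] H move#3: H12:+1/####/####*
[####/####] end (terminal -1, V#4); searched .#../.#.. to 8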